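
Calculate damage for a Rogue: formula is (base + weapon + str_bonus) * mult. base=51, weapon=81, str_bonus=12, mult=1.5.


Sum base + weapon + str = 51 + 81 + 12 = 144
Multiply by 1.5:
144 * 1.5 = 216.0

216.0 damage


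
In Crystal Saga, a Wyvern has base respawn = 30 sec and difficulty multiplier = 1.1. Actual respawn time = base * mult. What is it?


Respawn time = base * multiplier
= 30 * 1.1
= 33.0 seconds

33.0 seconds


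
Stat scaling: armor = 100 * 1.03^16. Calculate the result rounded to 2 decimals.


value = base * growth^level
= 100 * 1.03^16
= 100 * 1.604706
= 160.47

160.47 armor


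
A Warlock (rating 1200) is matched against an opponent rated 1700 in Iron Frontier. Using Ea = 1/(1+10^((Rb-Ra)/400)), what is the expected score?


Elo expected score: Ea = 1/(1 + 10^((Rb-Ra)/400))
Rb - Ra = 1700 - 1200 = 500
(Rb-Ra)/400 = 500/400 = 1.25
10^1.25 = 17.782794
Ea = 1/(1 + 17.782794) = 1/18.782794 = 0.0532

0.0532


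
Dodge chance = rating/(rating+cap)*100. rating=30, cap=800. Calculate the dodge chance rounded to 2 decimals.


dodge% = 30 / (30 + 800) * 100
= 30 / 830 * 100
= 0.036145 * 100
= 3.61%

3.61%


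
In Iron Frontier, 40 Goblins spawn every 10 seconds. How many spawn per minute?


Spawns per minute = count * (60 / interval)
= 40 * (60 / 10)
= 40 * 6.0
= 240.0

240.0 per minute


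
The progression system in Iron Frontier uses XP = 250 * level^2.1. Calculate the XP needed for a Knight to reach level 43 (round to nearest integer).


XP = 250 * level^2.1
Substitute level = 43:
XP = 250 * 43^2.1
= 250 * 2693.29396
= 673323

673323 XP


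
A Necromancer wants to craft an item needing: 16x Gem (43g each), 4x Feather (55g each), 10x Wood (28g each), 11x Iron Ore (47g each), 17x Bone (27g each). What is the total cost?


Cost breakdown:
  Gem: 16 * 43 = 688
  Feather: 4 * 55 = 220
  Wood: 10 * 28 = 280
  Iron Ore: 11 * 47 = 517
  Bone: 17 * 27 = 459
Total = 688 + 220 + 280 + 517 + 459 = 2164

2164 gold


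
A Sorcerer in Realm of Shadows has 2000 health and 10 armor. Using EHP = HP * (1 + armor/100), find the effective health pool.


EHP = 2000 * (1 + 10/100)
= 2000 * (1 + 0.1)
= 2000 * 1.1
= 2200.0

2200.0 EHP


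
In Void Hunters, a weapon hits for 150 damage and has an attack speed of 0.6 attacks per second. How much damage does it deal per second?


DPS = damage * attack_speed
= 150 * 0.6
= 90.0

90.0 DPS


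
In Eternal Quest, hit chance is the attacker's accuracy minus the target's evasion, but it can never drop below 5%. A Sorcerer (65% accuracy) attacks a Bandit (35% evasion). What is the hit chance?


accuracy - evasion = 65 - 35 = 30
Apply floor: max(30, 5) = 30
Hit chance = 30%

30%


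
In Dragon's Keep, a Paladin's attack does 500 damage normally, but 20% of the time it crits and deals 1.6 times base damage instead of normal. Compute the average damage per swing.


E[dmg] = base * (1 + crit_chance * (crit_mult - 1))
cc as decimal = 20/100 = 0.2
cm - 1 = 1.6 - 1 = 0.6
Bonus factor = 0.2 * 0.6 = 0.12
Total multiplier = 1 + 0.12 = 1.12
Expected damage = 500 * 1.12 = 560.00

560.00 damage


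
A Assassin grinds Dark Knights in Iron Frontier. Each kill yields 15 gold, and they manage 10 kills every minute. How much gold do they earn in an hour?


Gold per minute = 15 * 10 = 150
Gold per hour = 150 * 60 = 9000

9000 gold/hour


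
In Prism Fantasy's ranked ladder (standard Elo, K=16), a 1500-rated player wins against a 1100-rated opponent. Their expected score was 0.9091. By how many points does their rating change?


Elo update: delta = K * (S - Ea), where S = 1 (wins)
S - Ea = 1 - 0.9091 = 0.0909
Rating change = 16 * 0.0909
= 1.45

1.45 rating points


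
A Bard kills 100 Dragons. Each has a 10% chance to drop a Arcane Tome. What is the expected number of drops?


Expected drops = kills * (drop_rate / 100)
= 100 * (10 / 100)
= 100 * 0.1
= 10.0

10.0 drops


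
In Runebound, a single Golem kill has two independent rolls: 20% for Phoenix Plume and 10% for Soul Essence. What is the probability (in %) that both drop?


For independent events, P(both) = P(A) * P(B)
= 20% * 10%
= 200 / 100 %
= 2.0%

2.0%


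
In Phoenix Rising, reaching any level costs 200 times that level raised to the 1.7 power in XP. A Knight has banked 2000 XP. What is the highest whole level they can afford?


XP = 200 * level^1.7, so level = (XP / 200)^(1/1.7)
= (2000 / 200)^(1/1.7)
= 10.0^0.5882
= 3.8747
Floor: level = 3

level 3


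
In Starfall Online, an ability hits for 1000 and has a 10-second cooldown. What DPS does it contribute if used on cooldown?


DPS = damage / cooldown
= 1000 / 10
= 100.00

100.00 DPS


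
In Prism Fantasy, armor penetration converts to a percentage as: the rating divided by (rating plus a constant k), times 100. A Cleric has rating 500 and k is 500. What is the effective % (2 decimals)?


effective% = rating / (rating + k) * 100
= 500 / (500 + 500) * 100
= 500 / 1000 * 100
= 0.5 * 100
= 50.00%

50.00%


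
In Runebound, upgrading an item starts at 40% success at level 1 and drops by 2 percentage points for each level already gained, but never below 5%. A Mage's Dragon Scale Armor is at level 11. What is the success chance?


raw_rate = 40 - 2 * (11 - 1)
= 40 - 2 * 10
= 40 - 20
= 20
Apply floor: max(20, 5) = 20%

20%


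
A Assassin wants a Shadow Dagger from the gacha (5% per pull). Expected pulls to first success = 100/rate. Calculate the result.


Expected pulls for a geometric distribution = 1/p = 100 / rate%
= 100 / 5
= 20.0

20.0 pulls


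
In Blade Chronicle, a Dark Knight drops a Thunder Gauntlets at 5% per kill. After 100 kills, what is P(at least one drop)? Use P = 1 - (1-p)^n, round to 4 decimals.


P(at least one) = 1 - P(none) = 1 - (1-p)^n
p = 5/100 = 0.05
1 - p = 0.95
(1 - p)^100 = 0.95^100 = 0.005921
P(at least one) = 1 - 0.005921 = 0.9941

0.9941


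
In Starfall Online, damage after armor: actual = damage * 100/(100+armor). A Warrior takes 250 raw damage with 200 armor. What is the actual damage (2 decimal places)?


actual = 250 * 100 / (100 + 200)
= 250 * 100 / 300
= 25000 / 300
= 83.33

83.33 damage


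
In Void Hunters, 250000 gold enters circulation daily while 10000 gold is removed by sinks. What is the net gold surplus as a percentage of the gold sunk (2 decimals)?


Net gold = 250000 - 10000 = 240000
Inflation rate = net / sunk * 100 = 240000 / 10000 * 100
= 24.0 * 100
= 2400.00%

2400.00%


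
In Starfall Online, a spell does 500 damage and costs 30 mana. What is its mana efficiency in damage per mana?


Efficiency = damage / mana
= 500 / 30
= 16.67

16.67 dmg/mana


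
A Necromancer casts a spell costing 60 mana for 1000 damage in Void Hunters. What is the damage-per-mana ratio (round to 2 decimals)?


Efficiency = damage / mana
= 1000 / 60
= 16.67

16.67 dmg/mana


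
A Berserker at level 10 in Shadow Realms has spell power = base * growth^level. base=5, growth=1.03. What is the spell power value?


value = base * growth^level
= 5 * 1.03^10
= 5 * 1.343916
= 6.72

6.72 spell power


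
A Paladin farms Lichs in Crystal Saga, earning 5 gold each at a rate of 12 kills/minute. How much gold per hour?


Gold per minute = 5 * 12 = 60
Gold per hour = 60 * 60 = 3600

3600 gold/hour


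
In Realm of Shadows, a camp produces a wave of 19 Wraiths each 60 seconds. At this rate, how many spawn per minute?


Spawns per minute = count * (60 / interval)
= 19 * (60 / 60)
= 19 * 1.0
= 19.0

19.0 per minute


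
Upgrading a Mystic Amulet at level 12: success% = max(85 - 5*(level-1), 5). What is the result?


raw_rate = 85 - 5 * (12 - 1)
= 85 - 5 * 11
= 85 - 55
= 30
Apply floor: max(30, 5) = 30%

30%


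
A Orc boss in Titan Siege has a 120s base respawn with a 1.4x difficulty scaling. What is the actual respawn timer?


Respawn time = base * multiplier
= 120 * 1.4
= 168.0 seconds

168.0 seconds


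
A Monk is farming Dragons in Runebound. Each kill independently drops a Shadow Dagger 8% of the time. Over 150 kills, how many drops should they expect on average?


Expected drops = kills * (drop_rate / 100)
= 150 * (8 / 100)
= 150 * 0.08
= 12.0

12.0 drops


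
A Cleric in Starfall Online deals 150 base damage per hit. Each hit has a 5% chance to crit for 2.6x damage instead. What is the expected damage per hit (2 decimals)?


E[dmg] = base * (1 + crit_chance * (crit_mult - 1))
cc as decimal = 5/100 = 0.05
cm - 1 = 2.6 - 1 = 1.6
Bonus factor = 0.05 * 1.6 = 0.08
Total multiplier = 1 + 0.08 = 1.08
Expected damage = 150 * 1.08 = 162.00

162.00 damage


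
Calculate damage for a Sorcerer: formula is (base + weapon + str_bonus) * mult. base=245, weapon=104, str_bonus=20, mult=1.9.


Sum base + weapon + str = 245 + 104 + 20 = 369
Multiply by 1.9:
369 * 1.9 = 701.1

701.1 damage


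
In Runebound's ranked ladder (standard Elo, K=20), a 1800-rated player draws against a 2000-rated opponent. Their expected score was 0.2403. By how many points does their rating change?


Elo update: delta = K * (S - Ea), where S = 0.5 (draws)
S - Ea = 0.5 - 0.2403 = 0.2597
Rating change = 20 * 0.2597
= 5.19

5.19 rating points


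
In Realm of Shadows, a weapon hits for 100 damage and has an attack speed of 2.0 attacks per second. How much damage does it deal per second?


DPS = damage * attack_speed
= 100 * 2.0
= 200.0

200.0 DPS


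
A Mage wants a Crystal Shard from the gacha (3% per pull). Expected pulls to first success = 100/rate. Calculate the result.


Expected pulls for a geometric distribution = 1/p = 100 / rate%
= 100 / 3
= 33.33

33.33 pulls


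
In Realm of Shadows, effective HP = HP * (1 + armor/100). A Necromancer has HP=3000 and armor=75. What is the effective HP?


EHP = 3000 * (1 + 75/100)
= 3000 * (1 + 0.75)
= 3000 * 1.75
= 5250.0

5250.0 EHP


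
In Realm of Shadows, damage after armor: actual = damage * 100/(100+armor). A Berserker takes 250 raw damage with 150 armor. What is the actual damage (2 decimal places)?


actual = 250 * 100 / (100 + 150)
= 250 * 100 / 250
= 25000 / 250
= 100.00

100.00 damage


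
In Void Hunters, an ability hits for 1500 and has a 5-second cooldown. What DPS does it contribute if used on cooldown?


DPS = damage / cooldown
= 1500 / 5
= 300.00

300.00 DPS


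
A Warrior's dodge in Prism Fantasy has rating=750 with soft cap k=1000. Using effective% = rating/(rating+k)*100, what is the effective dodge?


effective% = rating / (rating + k) * 100
= 750 / (750 + 1000) * 100
= 750 / 1750 * 100
= 0.428571 * 100
= 42.86%

42.86%


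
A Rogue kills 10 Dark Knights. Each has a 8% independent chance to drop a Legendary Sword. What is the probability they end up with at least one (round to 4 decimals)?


P(at least one) = 1 - P(none) = 1 - (1-p)^n
p = 8/100 = 0.08
1 - p = 0.92
(1 - p)^10 = 0.92^10 = 0.434388
P(at least one) = 1 - 0.434388 = 0.5656

0.5656


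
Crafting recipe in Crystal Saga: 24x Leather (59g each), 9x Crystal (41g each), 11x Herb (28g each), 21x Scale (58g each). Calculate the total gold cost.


Cost breakdown:
  Leather: 24 * 59 = 1416
  Crystal: 9 * 41 = 369
  Herb: 11 * 28 = 308
  Scale: 21 * 58 = 1218
Total = 1416 + 369 + 308 + 1218 = 3311

3311 gold


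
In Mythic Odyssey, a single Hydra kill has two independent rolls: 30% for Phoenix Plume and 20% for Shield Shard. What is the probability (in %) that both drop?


For independent events, P(both) = P(A) * P(B)
= 30% * 20%
= 600 / 100 %
= 6.0%

6.0%


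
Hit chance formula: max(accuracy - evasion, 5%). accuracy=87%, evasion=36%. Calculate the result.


accuracy - evasion = 87 - 36 = 51
Apply floor: max(51, 5) = 51
Hit chance = 51%

51%


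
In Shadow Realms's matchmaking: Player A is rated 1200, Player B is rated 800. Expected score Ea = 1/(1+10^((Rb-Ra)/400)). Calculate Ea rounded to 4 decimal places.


Elo expected score: Ea = 1/(1 + 10^((Rb-Ra)/400))
Rb - Ra = 800 - 1200 = -400
(Rb-Ra)/400 = -400/400 = -1.0
10^-1.0 = 0.1
Ea = 1/(1 + 0.1) = 1/1.1 = 0.9091

0.9091


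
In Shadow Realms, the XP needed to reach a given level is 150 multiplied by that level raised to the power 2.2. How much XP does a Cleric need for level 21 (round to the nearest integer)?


XP = 150 * level^2.2
Substitute level = 21:
XP = 150 * 21^2.2
= 150 * 810.7416
= 121611

121611 XP


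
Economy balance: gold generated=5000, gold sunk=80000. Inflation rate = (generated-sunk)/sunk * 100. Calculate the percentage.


Net gold = 5000 - 80000 = -75000
Inflation rate = net / sunk * 100 = -75000 / 80000 * 100
= -0.9375 * 100
= -93.75%

-93.75%


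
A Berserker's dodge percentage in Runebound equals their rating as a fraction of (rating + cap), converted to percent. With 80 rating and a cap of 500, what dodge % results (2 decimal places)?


dodge% = 80 / (80 + 500) * 100
= 80 / 580 * 100
= 0.137931 * 100
= 13.79%

13.79%


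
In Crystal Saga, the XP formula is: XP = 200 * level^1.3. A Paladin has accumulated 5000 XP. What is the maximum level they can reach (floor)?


XP = 200 * level^1.3, so level = (XP / 200)^(1/1.3)
= (5000 / 200)^(1/1.3)
= 25.0^0.7692
= 11.8943
Floor: level = 11

level 11


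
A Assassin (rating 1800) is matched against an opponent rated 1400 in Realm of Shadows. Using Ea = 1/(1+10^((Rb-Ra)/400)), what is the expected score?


Elo expected score: Ea = 1/(1 + 10^((Rb-Ra)/400))
Rb - Ra = 1400 - 1800 = -400
(Rb-Ra)/400 = -400/400 = -1.0
10^-1.0 = 0.1
Ea = 1/(1 + 0.1) = 1/1.1 = 0.9091

0.9091


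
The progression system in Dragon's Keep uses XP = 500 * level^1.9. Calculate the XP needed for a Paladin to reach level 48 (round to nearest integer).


XP = 500 * level^1.9
Substitute level = 48:
XP = 500 * 48^1.9
= 500 * 1564.438
= 782219

782219 XP


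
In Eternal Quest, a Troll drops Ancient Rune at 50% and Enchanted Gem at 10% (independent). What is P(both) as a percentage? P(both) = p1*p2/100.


For independent events, P(both) = P(A) * P(B)
= 50% * 10%
= 500 / 100 %
= 5.0%

5.0%


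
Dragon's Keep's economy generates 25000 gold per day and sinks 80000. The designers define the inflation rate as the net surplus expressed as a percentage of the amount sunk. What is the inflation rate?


Net gold = 25000 - 80000 = -55000
Inflation rate = net / sunk * 100 = -55000 / 80000 * 100
= -0.6875 * 100
= -68.75%

-68.75%


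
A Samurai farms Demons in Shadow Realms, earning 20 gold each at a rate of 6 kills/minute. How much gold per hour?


Gold per minute = 20 * 6 = 120
Gold per hour = 120 * 60 = 7200

7200 gold/hour


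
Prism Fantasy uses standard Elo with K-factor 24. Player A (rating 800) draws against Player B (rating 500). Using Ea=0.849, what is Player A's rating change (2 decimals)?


Elo update: delta = K * (S - Ea), where S = 0.5 (draws)
S - Ea = 0.5 - 0.849 = -0.349
Rating change = 24 * -0.349
= -8.38

-8.38 rating points


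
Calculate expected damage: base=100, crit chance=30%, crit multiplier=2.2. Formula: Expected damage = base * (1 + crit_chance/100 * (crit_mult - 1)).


E[dmg] = base * (1 + crit_chance * (crit_mult - 1))
cc as decimal = 30/100 = 0.3
cm - 1 = 2.2 - 1 = 1.2
Bonus factor = 0.3 * 1.2 = 0.36
Total multiplier = 1 + 0.36 = 1.36
Expected damage = 100 * 1.36 = 136.00

136.00 damage


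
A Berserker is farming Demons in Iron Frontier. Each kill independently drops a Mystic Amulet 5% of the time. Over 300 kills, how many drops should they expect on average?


Expected drops = kills * (drop_rate / 100)
= 300 * (5 / 100)
= 300 * 0.05
= 15.0

15.0 drops


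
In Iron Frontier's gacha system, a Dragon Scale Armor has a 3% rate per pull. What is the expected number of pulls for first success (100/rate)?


Expected pulls for a geometric distribution = 1/p = 100 / rate%
= 100 / 3
= 33.33

33.33 pulls


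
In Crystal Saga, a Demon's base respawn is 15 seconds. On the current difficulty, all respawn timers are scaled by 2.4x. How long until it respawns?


Respawn time = base * multiplier
= 15 * 2.4
= 36.0 seconds

36.0 seconds


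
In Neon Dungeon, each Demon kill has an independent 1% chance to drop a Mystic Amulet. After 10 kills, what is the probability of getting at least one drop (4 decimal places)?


P(at least one) = 1 - P(none) = 1 - (1-p)^n
p = 1/100 = 0.01
1 - p = 0.99
(1 - p)^10 = 0.99^10 = 0.904382
P(at least one) = 1 - 0.904382 = 0.0956

0.0956


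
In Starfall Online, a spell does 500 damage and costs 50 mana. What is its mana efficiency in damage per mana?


Efficiency = damage / mana
= 500 / 50
= 10.00

10.00 dmg/mana


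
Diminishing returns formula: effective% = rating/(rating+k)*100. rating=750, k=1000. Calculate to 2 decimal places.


effective% = rating / (rating + k) * 100
= 750 / (750 + 1000) * 100
= 750 / 1750 * 100
= 0.428571 * 100
= 42.86%

42.86%


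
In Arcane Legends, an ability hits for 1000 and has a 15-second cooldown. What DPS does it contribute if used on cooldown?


DPS = damage / cooldown
= 1000 / 15
= 66.67

66.67 DPS


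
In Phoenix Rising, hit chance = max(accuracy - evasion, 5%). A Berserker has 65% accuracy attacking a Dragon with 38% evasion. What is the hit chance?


accuracy - evasion = 65 - 38 = 27
Apply floor: max(27, 5) = 27
Hit chance = 27%

27%


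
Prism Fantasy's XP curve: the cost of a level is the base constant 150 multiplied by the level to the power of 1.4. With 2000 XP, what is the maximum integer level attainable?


XP = 150 * level^1.4, so level = (XP / 150)^(1/1.4)
= (2000 / 150)^(1/1.4)
= 13.3333^0.7143
= 6.361
Floor: level = 6

level 6


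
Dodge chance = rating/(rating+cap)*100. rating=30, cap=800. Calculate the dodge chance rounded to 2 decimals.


dodge% = 30 / (30 + 800) * 100
= 30 / 830 * 100
= 0.036145 * 100
= 3.61%

3.61%


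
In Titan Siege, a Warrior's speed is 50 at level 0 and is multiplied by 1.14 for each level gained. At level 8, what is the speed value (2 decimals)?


value = base * growth^level
= 50 * 1.14^8
= 50 * 2.852586
= 142.63

142.63 speed


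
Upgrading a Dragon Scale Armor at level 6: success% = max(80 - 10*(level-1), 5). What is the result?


raw_rate = 80 - 10 * (6 - 1)
= 80 - 10 * 5
= 80 - 50
= 30
Apply floor: max(30, 5) = 30%

30%


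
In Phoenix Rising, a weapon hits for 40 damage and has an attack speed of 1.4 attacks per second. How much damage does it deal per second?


DPS = damage * attack_speed
= 40 * 1.4
= 56.0

56.0 DPS


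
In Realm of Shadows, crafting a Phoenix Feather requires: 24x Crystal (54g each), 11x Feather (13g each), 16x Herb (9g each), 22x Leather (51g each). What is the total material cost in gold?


Cost breakdown:
  Crystal: 24 * 54 = 1296
  Feather: 11 * 13 = 143
  Herb: 16 * 9 = 144
  Leather: 22 * 51 = 1122
Total = 1296 + 143 + 144 + 1122 = 2705

2705 gold


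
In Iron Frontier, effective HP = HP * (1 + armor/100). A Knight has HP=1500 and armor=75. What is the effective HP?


EHP = 1500 * (1 + 75/100)
= 1500 * (1 + 0.75)
= 1500 * 1.75
= 2625.0

2625.0 EHP


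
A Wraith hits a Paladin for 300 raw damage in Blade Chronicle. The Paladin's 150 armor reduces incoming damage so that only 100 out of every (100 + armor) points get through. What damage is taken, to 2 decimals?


actual = 300 * 100 / (100 + 150)
= 300 * 100 / 250
= 30000 / 250
= 120.00

120.00 damage


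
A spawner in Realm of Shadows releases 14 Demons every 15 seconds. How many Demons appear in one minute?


Spawns per minute = count * (60 / interval)
= 14 * (60 / 15)
= 14 * 4.0
= 56.0

56.0 per minute


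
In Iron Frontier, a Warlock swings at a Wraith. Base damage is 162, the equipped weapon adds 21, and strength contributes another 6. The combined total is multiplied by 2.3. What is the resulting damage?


Sum base + weapon + str = 162 + 21 + 6 = 189
Multiply by 2.3:
189 * 2.3 = 434.7

434.7 damage


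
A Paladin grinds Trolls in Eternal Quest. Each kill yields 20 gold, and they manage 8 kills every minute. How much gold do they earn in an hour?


Gold per minute = 20 * 8 = 160
Gold per hour = 160 * 60 = 9600

9600 gold/hour


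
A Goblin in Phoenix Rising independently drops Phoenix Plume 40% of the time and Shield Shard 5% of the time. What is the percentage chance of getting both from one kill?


For independent events, P(both) = P(A) * P(B)
= 40% * 5%
= 200 / 100 %
= 2.0%

2.0%


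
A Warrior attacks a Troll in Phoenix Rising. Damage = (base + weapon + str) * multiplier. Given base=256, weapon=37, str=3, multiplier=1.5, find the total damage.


Sum base + weapon + str = 256 + 37 + 3 = 296
Multiply by 1.5:
296 * 1.5 = 444.0

444.0 damage


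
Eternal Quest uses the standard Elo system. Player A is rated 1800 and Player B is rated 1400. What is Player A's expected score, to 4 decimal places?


Elo expected score: Ea = 1/(1 + 10^((Rb-Ra)/400))
Rb - Ra = 1400 - 1800 = -400
(Rb-Ra)/400 = -400/400 = -1.0
10^-1.0 = 0.1
Ea = 1/(1 + 0.1) = 1/1.1 = 0.9091

0.9091


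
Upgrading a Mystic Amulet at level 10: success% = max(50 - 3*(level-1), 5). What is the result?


raw_rate = 50 - 3 * (10 - 1)
= 50 - 3 * 9
= 50 - 27
= 23
Apply floor: max(23, 5) = 23%

23%


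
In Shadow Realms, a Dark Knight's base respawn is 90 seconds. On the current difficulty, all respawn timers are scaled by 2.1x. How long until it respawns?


Respawn time = base * multiplier
= 90 * 2.1
= 189.0 seconds

189.0 seconds


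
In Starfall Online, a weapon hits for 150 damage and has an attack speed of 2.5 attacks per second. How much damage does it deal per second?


DPS = damage * attack_speed
= 150 * 2.5
= 375.0

375.0 DPS


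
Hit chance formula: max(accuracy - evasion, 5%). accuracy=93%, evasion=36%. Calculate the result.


accuracy - evasion = 93 - 36 = 57
Apply floor: max(57, 5) = 57
Hit chance = 57%

57%


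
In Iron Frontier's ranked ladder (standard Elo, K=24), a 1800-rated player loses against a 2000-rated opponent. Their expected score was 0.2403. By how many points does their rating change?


Elo update: delta = K * (S - Ea), where S = 0 (loses)
S - Ea = 0 - 0.2403 = -0.2403
Rating change = 24 * -0.2403
= -5.77

-5.77 rating points


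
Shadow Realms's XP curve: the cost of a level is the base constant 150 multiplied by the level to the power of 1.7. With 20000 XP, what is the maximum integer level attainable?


XP = 150 * level^1.7, so level = (XP / 150)^(1/1.7)
= (20000 / 150)^(1/1.7)
= 133.3333^0.5882
= 17.7813
Floor: level = 17

level 17


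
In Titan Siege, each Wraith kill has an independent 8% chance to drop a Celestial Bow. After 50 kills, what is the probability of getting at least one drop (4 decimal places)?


P(at least one) = 1 - P(none) = 1 - (1-p)^n
p = 8/100 = 0.08
1 - p = 0.92
(1 - p)^50 = 0.92^50 = 0.015466
P(at least one) = 1 - 0.015466 = 0.9845

0.9845


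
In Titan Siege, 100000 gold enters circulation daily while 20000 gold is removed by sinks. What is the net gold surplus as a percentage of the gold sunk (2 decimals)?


Net gold = 100000 - 20000 = 80000
Inflation rate = net / sunk * 100 = 80000 / 20000 * 100
= 4.0 * 100
= 400.00%

400.00%


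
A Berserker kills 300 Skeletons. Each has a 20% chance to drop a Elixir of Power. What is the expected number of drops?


Expected drops = kills * (drop_rate / 100)
= 300 * (20 / 100)
= 300 * 0.2
= 60.0

60.0 drops


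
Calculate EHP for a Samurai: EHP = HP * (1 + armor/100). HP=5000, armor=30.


EHP = 5000 * (1 + 30/100)
= 5000 * (1 + 0.3)
= 5000 * 1.3
= 6500.0

6500.0 EHP


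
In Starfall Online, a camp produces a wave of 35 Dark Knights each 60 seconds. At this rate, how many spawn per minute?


Spawns per minute = count * (60 / interval)
= 35 * (60 / 60)
= 35 * 1.0
= 35.0

35.0 per minute


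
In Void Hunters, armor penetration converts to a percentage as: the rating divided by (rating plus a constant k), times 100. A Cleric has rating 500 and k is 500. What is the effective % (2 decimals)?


effective% = rating / (rating + k) * 100
= 500 / (500 + 500) * 100
= 500 / 1000 * 100
= 0.5 * 100
= 50.00%

50.00%


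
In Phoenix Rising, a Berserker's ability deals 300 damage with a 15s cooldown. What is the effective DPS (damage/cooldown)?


DPS = damage / cooldown
= 300 / 15
= 20.00

20.00 DPS


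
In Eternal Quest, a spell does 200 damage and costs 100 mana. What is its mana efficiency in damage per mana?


Efficiency = damage / mana
= 200 / 100
= 2.00

2.00 dmg/mana


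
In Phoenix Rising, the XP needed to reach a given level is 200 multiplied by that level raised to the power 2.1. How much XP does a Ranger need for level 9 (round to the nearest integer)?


XP = 200 * level^2.1
Substitute level = 9:
XP = 200 * 9^2.1
= 200 * 100.9042
= 20181

20181 XP


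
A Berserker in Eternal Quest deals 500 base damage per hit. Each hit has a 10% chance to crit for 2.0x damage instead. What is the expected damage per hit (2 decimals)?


E[dmg] = base * (1 + crit_chance * (crit_mult - 1))
cc as decimal = 10/100 = 0.1
cm - 1 = 2.0 - 1 = 1.0
Bonus factor = 0.1 * 1.0 = 0.1
Total multiplier = 1 + 0.1 = 1.1
Expected damage = 500 * 1.1 = 550.00

550.00 damage


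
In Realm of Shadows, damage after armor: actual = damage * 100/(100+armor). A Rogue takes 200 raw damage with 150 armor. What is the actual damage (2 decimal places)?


actual = 200 * 100 / (100 + 150)
= 200 * 100 / 250
= 20000 / 250
= 80.00

80.00 damage


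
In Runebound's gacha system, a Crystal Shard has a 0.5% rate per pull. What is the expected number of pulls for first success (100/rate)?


Expected pulls for a geometric distribution = 1/p = 100 / rate%
= 100 / 0.5
= 200.0

200.0 pulls


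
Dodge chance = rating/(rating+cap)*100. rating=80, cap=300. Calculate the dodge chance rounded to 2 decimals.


dodge% = 80 / (80 + 300) * 100
= 80 / 380 * 100
= 0.210526 * 100
= 21.05%

21.05%


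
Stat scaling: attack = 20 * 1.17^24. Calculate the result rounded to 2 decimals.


value = base * growth^level
= 20 * 1.17^24
= 20 * 43.297287
= 865.95

865.95 attack


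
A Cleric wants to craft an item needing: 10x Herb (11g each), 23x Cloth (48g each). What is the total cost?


Cost breakdown:
  Herb: 10 * 11 = 110
  Cloth: 23 * 48 = 1104
Total = 110 + 1104 = 1214

1214 gold


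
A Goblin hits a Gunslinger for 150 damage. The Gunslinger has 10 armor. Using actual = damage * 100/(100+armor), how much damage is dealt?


actual = 150 * 100 / (100 + 10)
= 150 * 100 / 110
= 15000 / 110
= 136.36

136.36 damage


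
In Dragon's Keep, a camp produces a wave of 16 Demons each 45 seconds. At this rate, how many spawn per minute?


Spawns per minute = count * (60 / interval)
= 16 * (60 / 45)
= 16 * 1.3333
= 21.33

21.33 per minute


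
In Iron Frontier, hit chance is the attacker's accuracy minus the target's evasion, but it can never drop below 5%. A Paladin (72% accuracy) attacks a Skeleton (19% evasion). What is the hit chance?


accuracy - evasion = 72 - 19 = 53
Apply floor: max(53, 5) = 53
Hit chance = 53%

53%


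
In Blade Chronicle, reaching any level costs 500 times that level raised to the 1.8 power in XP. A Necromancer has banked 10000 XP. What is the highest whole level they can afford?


XP = 500 * level^1.8, so level = (XP / 500)^(1/1.8)
= (10000 / 500)^(1/1.8)
= 20.0^0.5556
= 5.282
Floor: level = 5

level 5


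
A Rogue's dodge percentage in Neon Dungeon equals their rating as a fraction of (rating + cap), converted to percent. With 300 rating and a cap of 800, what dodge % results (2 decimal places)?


dodge% = 300 / (300 + 800) * 100
= 300 / 1100 * 100
= 0.272727 * 100
= 27.27%

27.27%


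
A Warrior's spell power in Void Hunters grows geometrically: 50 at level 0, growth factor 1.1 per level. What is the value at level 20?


value = base * growth^level
= 50 * 1.1^20
= 50 * 6.7274999
= 336.37

336.37 spell power


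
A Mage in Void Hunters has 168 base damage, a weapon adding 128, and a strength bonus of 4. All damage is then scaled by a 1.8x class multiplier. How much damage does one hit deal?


Sum base + weapon + str = 168 + 128 + 4 = 300
Multiply by 1.8:
300 * 1.8 = 540.0

540.0 damage


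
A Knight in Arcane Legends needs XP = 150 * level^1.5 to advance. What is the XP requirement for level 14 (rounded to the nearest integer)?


XP = 150 * level^1.5
Substitute level = 14:
XP = 150 * 14^1.5
= 150 * 52.3832
= 7857

7857 XP


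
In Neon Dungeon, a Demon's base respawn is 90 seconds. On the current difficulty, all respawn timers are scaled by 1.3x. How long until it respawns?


Respawn time = base * multiplier
= 90 * 1.3
= 117.0 seconds

117.0 seconds


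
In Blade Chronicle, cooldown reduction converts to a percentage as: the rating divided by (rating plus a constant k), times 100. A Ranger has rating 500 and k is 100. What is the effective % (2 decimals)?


effective% = rating / (rating + k) * 100
= 500 / (500 + 100) * 100
= 500 / 600 * 100
= 0.833333 * 100
= 83.33%

83.33%


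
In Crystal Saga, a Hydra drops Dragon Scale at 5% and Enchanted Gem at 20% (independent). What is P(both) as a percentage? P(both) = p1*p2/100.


For independent events, P(both) = P(A) * P(B)
= 5% * 20%
= 100 / 100 %
= 1.0%

1.0%


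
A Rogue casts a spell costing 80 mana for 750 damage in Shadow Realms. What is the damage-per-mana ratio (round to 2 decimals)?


Efficiency = damage / mana
= 750 / 80
= 9.38

9.38 dmg/mana


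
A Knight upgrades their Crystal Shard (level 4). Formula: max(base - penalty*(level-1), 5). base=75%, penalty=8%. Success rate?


raw_rate = 75 - 8 * (4 - 1)
= 75 - 8 * 3
= 75 - 24
= 51
Apply floor: max(51, 5) = 51%

51%


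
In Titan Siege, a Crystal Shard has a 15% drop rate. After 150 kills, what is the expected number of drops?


Expected drops = kills * (drop_rate / 100)
= 150 * (15 / 100)
= 150 * 0.15
= 22.5

22.5 drops


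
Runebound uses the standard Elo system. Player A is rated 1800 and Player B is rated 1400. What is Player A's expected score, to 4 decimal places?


Elo expected score: Ea = 1/(1 + 10^((Rb-Ra)/400))
Rb - Ra = 1400 - 1800 = -400
(Rb-Ra)/400 = -400/400 = -1.0
10^-1.0 = 0.1
Ea = 1/(1 + 0.1) = 1/1.1 = 0.9091

0.9091


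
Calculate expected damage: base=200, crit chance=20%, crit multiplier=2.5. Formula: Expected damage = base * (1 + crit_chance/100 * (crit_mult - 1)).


E[dmg] = base * (1 + crit_chance * (crit_mult - 1))
cc as decimal = 20/100 = 0.2
cm - 1 = 2.5 - 1 = 1.5
Bonus factor = 0.2 * 1.5 = 0.3
Total multiplier = 1 + 0.3 = 1.3
Expected damage = 200 * 1.3 = 260.00

260.00 damage


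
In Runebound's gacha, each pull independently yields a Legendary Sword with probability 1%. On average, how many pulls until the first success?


Expected pulls for a geometric distribution = 1/p = 100 / rate%
= 100 / 1
= 100.0

100.0 pulls


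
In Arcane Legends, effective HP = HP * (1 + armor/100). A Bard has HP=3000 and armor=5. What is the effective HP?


EHP = 3000 * (1 + 5/100)
= 3000 * (1 + 0.05)
= 3000 * 1.05
= 3150.0

3150.0 EHP


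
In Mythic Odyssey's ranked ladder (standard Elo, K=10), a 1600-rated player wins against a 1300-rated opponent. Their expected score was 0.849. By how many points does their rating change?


Elo update: delta = K * (S - Ea), where S = 1 (wins)
S - Ea = 1 - 0.849 = 0.151
Rating change = 10 * 0.151
= 1.51

1.51 rating points


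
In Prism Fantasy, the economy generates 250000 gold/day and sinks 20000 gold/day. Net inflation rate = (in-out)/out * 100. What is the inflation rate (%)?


Net gold = 250000 - 20000 = 230000
Inflation rate = net / sunk * 100 = 230000 / 20000 * 100
= 11.5 * 100
= 1150.00%

1150.00%


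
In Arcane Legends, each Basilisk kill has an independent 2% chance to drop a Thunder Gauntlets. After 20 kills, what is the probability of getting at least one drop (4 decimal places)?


P(at least one) = 1 - P(none) = 1 - (1-p)^n
p = 2/100 = 0.02
1 - p = 0.98
(1 - p)^20 = 0.98^20 = 0.667608
P(at least one) = 1 - 0.667608 = 0.3324

0.3324


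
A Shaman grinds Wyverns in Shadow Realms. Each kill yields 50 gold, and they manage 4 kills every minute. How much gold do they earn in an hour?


Gold per minute = 50 * 4 = 200
Gold per hour = 200 * 60 = 12000

12000 gold/hour


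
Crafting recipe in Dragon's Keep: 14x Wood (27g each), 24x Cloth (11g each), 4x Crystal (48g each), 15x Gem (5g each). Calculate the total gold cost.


Cost breakdown:
  Wood: 14 * 27 = 378
  Cloth: 24 * 11 = 264
  Crystal: 4 * 48 = 192
  Gem: 15 * 5 = 75
Total = 378 + 264 + 192 + 75 = 909

909 gold


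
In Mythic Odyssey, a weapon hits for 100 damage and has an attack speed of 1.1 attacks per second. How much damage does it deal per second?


DPS = damage * attack_speed
= 100 * 1.1
= 110.0

110.0 DPS


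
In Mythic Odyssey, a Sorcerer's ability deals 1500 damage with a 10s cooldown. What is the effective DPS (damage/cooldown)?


DPS = damage / cooldown
= 1500 / 10
= 150.00

150.00 DPS


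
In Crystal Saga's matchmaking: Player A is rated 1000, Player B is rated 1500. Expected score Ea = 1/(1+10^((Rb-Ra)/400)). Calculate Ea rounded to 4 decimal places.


Elo expected score: Ea = 1/(1 + 10^((Rb-Ra)/400))
Rb - Ra = 1500 - 1000 = 500
(Rb-Ra)/400 = 500/400 = 1.25
10^1.25 = 17.782794
Ea = 1/(1 + 17.782794) = 1/18.782794 = 0.0532

0.0532


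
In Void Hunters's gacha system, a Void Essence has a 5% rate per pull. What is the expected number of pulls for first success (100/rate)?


Expected pulls for a geometric distribution = 1/p = 100 / rate%
= 100 / 5
= 20.0

20.0 pulls


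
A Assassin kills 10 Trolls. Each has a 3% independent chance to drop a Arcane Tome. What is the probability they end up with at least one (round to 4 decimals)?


P(at least one) = 1 - P(none) = 1 - (1-p)^n
p = 3/100 = 0.03
1 - p = 0.97
(1 - p)^10 = 0.97^10 = 0.737424
P(at least one) = 1 - 0.737424 = 0.2626

0.2626


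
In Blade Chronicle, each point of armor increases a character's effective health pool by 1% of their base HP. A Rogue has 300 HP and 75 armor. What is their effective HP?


EHP = 300 * (1 + 75/100)
= 300 * (1 + 0.75)
= 300 * 1.75
= 525.0

525.0 EHP


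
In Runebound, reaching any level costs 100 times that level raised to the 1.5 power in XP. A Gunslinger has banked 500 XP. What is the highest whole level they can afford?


XP = 100 * level^1.5, so level = (XP / 100)^(1/1.5)
= (500 / 100)^(1/1.5)
= 5.0^0.6667
= 2.924
Floor: level = 2

level 2


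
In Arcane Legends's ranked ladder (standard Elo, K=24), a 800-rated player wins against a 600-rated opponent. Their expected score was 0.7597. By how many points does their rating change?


Elo update: delta = K * (S - Ea), where S = 1 (wins)
S - Ea = 1 - 0.7597 = 0.2403
Rating change = 24 * 0.2403
= 5.77

5.77 rating points


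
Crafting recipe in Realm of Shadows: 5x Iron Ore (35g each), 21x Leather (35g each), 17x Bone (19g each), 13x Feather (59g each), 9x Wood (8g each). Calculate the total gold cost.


Cost breakdown:
  Iron Ore: 5 * 35 = 175
  Leather: 21 * 35 = 735
  Bone: 17 * 19 = 323
  Feather: 13 * 59 = 767
  Wood: 9 * 8 = 72
Total = 175 + 735 + 323 + 767 + 72 = 2072

2072 gold


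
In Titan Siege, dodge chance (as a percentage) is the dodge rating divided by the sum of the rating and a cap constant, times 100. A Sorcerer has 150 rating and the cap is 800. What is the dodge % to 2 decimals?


dodge% = 150 / (150 + 800) * 100
= 150 / 950 * 100
= 0.157895 * 100
= 15.79%

15.79%


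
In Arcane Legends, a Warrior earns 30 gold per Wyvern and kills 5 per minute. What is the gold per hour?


Gold per minute = 30 * 5 = 150
Gold per hour = 150 * 60 = 9000

9000 gold/hour


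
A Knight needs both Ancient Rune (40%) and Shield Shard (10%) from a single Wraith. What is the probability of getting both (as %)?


For independent events, P(both) = P(A) * P(B)
= 40% * 10%
= 400 / 100 %
= 4.0%

4.0%


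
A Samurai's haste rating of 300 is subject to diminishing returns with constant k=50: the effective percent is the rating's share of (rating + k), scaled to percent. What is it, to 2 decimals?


effective% = rating / (rating + k) * 100
= 300 / (300 + 50) * 100
= 300 / 350 * 100
= 0.857143 * 100
= 85.71%

85.71%


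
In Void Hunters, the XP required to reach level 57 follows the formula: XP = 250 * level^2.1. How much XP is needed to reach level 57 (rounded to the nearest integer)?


XP = 250 * level^2.1
Substitute level = 57:
XP = 250 * 57^2.1
= 250 * 4867.8501
= 1216963

1216963 XP


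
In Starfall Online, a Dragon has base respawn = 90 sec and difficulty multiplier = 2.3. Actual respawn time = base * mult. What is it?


Respawn time = base * multiplier
= 90 * 2.3
= 207.0 seconds

207.0 seconds


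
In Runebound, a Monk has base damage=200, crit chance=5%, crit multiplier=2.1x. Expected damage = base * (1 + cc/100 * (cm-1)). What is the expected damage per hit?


E[dmg] = base * (1 + crit_chance * (crit_mult - 1))
cc as decimal = 5/100 = 0.05
cm - 1 = 2.1 - 1 = 1.1
Bonus factor = 0.05 * 1.1 = 0.055
Total multiplier = 1 + 0.055 = 1.055
Expected damage = 200 * 1.055 = 211.00

211.00 damage


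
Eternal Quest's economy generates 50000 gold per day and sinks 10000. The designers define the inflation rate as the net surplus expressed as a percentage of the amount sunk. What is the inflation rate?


Net gold = 50000 - 10000 = 40000
Inflation rate = net / sunk * 100 = 40000 / 10000 * 100
= 4.0 * 100
= 400.00%

400.00%


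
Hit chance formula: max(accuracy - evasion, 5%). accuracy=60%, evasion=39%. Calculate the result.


accuracy - evasion = 60 - 39 = 21
Apply floor: max(21, 5) = 21
Hit chance = 21%

21%


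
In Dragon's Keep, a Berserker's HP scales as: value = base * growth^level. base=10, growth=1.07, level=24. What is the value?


value = base * growth^level
= 10 * 1.07^24
= 10 * 5.072367
= 50.72

50.72 HP


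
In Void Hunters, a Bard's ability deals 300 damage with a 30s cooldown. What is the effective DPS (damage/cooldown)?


DPS = damage / cooldown
= 300 / 30
= 10.00

10.00 DPS


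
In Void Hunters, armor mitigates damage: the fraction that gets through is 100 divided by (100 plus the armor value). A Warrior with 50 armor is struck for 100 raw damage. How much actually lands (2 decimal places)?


actual = 100 * 100 / (100 + 50)
= 100 * 100 / 150
= 10000 / 150
= 66.67

66.67 damage


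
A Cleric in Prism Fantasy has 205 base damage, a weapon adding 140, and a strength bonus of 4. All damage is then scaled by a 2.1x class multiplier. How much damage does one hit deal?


Sum base + weapon + str = 205 + 140 + 4 = 349
Multiply by 2.1:
349 * 2.1 = 732.9

732.9 damage


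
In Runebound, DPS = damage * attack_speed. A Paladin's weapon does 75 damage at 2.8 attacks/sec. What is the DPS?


DPS = damage * attack_speed
= 75 * 2.8
= 210.0

210.0 DPS


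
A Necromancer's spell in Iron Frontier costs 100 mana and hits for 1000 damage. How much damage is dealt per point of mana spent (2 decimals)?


Efficiency = damage / mana
= 1000 / 100
= 10.00

10.00 dmg/mana


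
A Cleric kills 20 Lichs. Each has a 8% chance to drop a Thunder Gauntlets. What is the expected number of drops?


Expected drops = kills * (drop_rate / 100)
= 20 * (8 / 100)
= 20 * 0.08
= 1.6

1.6 drops


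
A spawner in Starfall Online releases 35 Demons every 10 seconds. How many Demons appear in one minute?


Spawns per minute = count * (60 / interval)
= 35 * (60 / 10)
= 35 * 6.0
= 210.0

210.0 per minute


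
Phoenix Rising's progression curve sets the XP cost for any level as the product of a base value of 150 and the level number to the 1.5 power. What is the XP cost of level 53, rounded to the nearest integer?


XP = 150 * level^1.5
Substitute level = 53:
XP = 150 * 53^1.5
= 150 * 385.8458
= 57877

57877 XP


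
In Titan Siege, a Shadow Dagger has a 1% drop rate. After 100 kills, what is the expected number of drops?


Expected drops = kills * (drop_rate / 100)
= 100 * (1 / 100)
= 100 * 0.01
= 1.0

1.0 drops
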